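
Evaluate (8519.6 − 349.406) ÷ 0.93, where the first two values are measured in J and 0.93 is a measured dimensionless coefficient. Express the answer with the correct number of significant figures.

8.8 × 10^3 J

8519.6 J − 349.406 J = 8170.194 J; the difference is limited to 1 decimal place (5 s.f.).
Carrying full precision, 8170.194 ÷ 0.93 = 8785.15483871… J; 0.93 has 2 s.f., so the result keeps min(5, 2) = 2 s.f.
Rounded to 2 significant figures: 8.8 × 10^3 J.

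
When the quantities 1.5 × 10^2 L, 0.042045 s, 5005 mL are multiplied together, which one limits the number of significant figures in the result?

1.5 × 10^2 L

1.5 × 10^2 L → 2 s.f.; 0.042045 s → 5 s.f.; 5005 mL → 4 s.f.
The fewest is 2 significant figures, from 1.5 × 10^2 L.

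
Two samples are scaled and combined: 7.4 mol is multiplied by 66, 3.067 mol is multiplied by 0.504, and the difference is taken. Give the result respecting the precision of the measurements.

7.4 × 66 = 488.4 → 4.9 × 10^2 mol (2 s.f., last digit at the 10^1 place).
3.067 × 0.504 = 1.545768 → 1.55 mol (3 s.f., last digit at the 10^-2 place).
Difference: 486.854232 mol; keep the coarser place, 10^1.
Result: 4.9 × 10^2 mol.

4.9 × 10^2 mol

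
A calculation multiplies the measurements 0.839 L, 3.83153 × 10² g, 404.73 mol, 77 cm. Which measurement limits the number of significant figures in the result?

0.839 L → 3 s.f.; 3.83153 × 10² g → 6 s.f.; 404.73 mol → 5 s.f.; 77 cm → 2 s.f.
The fewest is 2 significant figures, from 77 cm.

77 cm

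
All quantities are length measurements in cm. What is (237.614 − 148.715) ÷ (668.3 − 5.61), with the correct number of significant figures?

0.1341

237.614 − 148.715 = 88.899, limited to 3 d.p. → 5 s.f.; 668.3 − 5.61 = 662.69, limited to 1 d.p. → 4 s.f.
Carrying full precision, 88.899 ÷ 662.69 = 0.134148696977…; keep min(5, 4) = 4 s.f.
Rounded to 4 significant figures: 0.1341.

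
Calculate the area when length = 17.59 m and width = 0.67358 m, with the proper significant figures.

11.85 m²

area = 17.59 m × 0.67358 m = 11.8482722 m².
17.59 has 4 significant figures; 0.67358 has 5.
Division/multiplication keeps the fewest: 4 significant figures.
Rounded: 11.85 m².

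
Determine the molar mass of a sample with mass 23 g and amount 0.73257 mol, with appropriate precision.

molar mass = 23 g ÷ 0.73257 mol = 31.3963170755… g/mol.
23 has 2 significant figures; 0.73257 has 5.
Division/multiplication keeps the fewest: 2 significant figures.
Rounded: 31 g/mol.

31 g/mol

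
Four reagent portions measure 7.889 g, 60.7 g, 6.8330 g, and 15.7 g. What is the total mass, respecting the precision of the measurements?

91.1 g

7.889 g + 60.7 g + 6.8330 g + 15.7 g = 91.1220 g.
Addition/subtraction keeps the fewest decimal places: 7.889 → 3 decimal places, 60.7 → 1 decimal place, 6.8330 → 4 decimal places, 15.7 → 1 decimal place; limit is 1.
Rounded to 1 decimal place: 91.1 g.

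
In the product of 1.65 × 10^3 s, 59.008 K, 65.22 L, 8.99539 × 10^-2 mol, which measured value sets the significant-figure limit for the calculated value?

1.65 × 10^3 s

1.65 × 10^3 s → 3 s.f.; 59.008 K → 5 s.f.; 65.22 L → 4 s.f.; 8.99539 × 10^-2 mol → 6 s.f.
The fewest is 3 significant figures, from 1.65 × 10^3 s.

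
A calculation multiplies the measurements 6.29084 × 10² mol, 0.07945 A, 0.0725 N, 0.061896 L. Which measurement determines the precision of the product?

6.29084 × 10² mol → 6 s.f.; 0.07945 A → 4 s.f.; 0.0725 N → 3 s.f.; 0.061896 L → 5 s.f.
The fewest is 3 significant figures, from 0.0725 N.

0.0725 N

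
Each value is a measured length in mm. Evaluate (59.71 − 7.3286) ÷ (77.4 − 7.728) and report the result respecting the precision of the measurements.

0.752

59.71 − 7.3286 = 52.3814, limited to 2 d.p. → 4 s.f.; 77.4 − 7.728 = 69.672, limited to 1 d.p. → 3 s.f.
Carrying full precision, 52.3814 ÷ 69.672 = 0.751828568148…; keep min(4, 3) = 3 s.f.
Rounded to 3 significant figures: 0.752.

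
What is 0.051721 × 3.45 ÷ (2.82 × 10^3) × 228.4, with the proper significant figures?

0.0145

0.051721 × 3.45 ÷ (2.82 × 10^3) × 228.4 = 0.0144521679362…
Multiplication/division keeps the fewest significant figures: 0.051721 → 5 s.f., 3.45 → 3 s.f., 2.82 × 10^3 → 3 s.f., 228.4 → 4 s.f.; limit is 3.
Rounded to 3 significant figures: 0.0145.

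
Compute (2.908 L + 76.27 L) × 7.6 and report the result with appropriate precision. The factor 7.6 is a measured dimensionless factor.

2.908 L + 76.27 L = 79.178 L; the sum is limited to 2 decimal places (4 s.f.).
Carrying full precision, 79.178 × 7.6 = 601.7528 L; 7.6 has 2 s.f., so the result keeps min(4, 2) = 2 s.f.
Rounded to 2 significant figures: 6.0 × 10² L.

6.0 × 10² L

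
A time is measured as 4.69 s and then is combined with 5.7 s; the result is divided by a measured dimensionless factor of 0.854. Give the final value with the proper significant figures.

4.69 s + 5.7 s = 10.39 s; the sum is limited to 1 decimal place (3 s.f.).
Carrying full precision, 10.39 ÷ 0.854 = 12.1662763466… s; 0.854 has 3 s.f., so the result keeps min(3, 3) = 3 s.f.
Rounded to 3 significant figures: 12.2 s.

12.2 s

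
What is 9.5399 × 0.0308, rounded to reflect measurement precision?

0.294

9.5399 × 0.0308 = 0.29382892
Multiplication/division keeps the fewest significant figures: 9.5399 → 5 s.f., 0.0308 → 3 s.f.; limit is 3.
Rounded to 3 significant figures: 0.294.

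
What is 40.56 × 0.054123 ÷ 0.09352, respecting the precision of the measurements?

23.47

40.56 × 0.054123 ÷ 0.09352 = 23.4733627032…
Multiplication/division keeps the fewest significant figures: 40.56 → 4 s.f., 0.054123 → 5 s.f., 0.09352 → 4 s.f.; limit is 4.
Rounded to 4 significant figures: 23.47.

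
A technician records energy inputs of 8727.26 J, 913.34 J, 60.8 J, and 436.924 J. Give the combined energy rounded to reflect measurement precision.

10138.3 J

8727.26 J + 913.34 J + 60.8 J + 436.924 J = 10138.324 J.
Addition/subtraction keeps the fewest decimal places: 8727.26 → 2 decimal places, 913.34 → 2 decimal places, 60.8 → 1 decimal place, 436.924 → 3 decimal places; limit is 1.
Rounded to 1 decimal place: 10138.3 J.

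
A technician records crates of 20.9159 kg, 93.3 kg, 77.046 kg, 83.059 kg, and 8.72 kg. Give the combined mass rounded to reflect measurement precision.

283.0 kg

20.9159 kg + 93.3 kg + 77.046 kg + 83.059 kg + 8.72 kg = 283.0409 kg.
Addition/subtraction keeps the fewest decimal places: 20.9159 → 4 decimal places, 93.3 → 1 decimal place, 77.046 → 3 decimal places, 83.059 → 3 decimal places, 8.72 → 2 decimal places; limit is 1.
Rounded to 1 decimal place: 283.0 kg.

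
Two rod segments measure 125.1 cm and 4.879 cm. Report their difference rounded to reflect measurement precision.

125.1 cm − 4.879 cm = 120.221 cm.
Addition/subtraction keeps the fewest decimal places: 125.1 → 1 decimal place, 4.879 → 3 decimal places; limit is 1.
Rounded to 1 decimal place: 1.202 × 10^2 cm.

1.202 × 10^2 cm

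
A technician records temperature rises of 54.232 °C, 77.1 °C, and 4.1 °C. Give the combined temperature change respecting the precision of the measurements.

54.232 °C + 77.1 °C + 4.1 °C = 135.432 °C.
Addition/subtraction keeps the fewest decimal places: 54.232 → 3 decimal places, 77.1 → 1 decimal place, 4.1 → 1 decimal place; limit is 1.
Rounded to 1 decimal place: 135.4 °C.

135.4 °C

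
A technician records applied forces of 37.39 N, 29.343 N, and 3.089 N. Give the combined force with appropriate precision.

69.82 N

37.39 N + 29.343 N + 3.089 N = 69.822 N.
Addition/subtraction keeps the fewest decimal places: 37.39 → 2 decimal places, 29.343 → 3 decimal places, 3.089 → 3 decimal places; limit is 2.
Rounded to 2 decimal places: 69.82 N.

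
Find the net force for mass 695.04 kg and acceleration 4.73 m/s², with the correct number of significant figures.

net force = 695.04 kg × 4.73 m/s² = 3287.5392 N.
695.04 has 5 significant figures; 4.73 has 3.
Division/multiplication keeps the fewest: 3 significant figures.
Rounded: 3.29 × 10^3 N.

3.29 × 10^3 N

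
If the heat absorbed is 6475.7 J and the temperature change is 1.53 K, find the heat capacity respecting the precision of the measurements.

heat capacity = 6475.7 J ÷ 1.53 K = 4232.48366013… J/K.
6475.7 has 5 significant figures; 1.53 has 3.
Division/multiplication keeps the fewest: 3 significant figures.
Rounded: 4.23 × 10³ J/K.

4.23 × 10³ J/K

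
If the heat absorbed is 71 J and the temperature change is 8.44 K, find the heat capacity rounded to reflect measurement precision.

8.4 J/K

heat capacity = 71 J ÷ 8.44 K = 8.41232227488… J/K.
71 has 2 significant figures; 8.44 has 3.
Division/multiplication keeps the fewest: 2 significant figures.
Rounded: 8.4 J/K.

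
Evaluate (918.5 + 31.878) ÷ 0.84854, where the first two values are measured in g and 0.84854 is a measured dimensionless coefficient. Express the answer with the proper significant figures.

1.120 × 10³ g

918.5 g + 31.878 g = 950.378 g; the sum is limited to 1 decimal place (4 s.f.).
Carrying full precision, 950.378 ÷ 0.84854 = 1120.01555613… g; 0.84854 has 5 s.f., so the result keeps min(4, 5) = 4 s.f.
Rounded to 4 significant figures: 1.120 × 10³ g.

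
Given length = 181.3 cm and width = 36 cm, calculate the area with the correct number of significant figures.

area = 181.3 cm × 36 cm = 6526.8 cm².
181.3 has 4 significant figures; 36 has 2.
Division/multiplication keeps the fewest: 2 significant figures.
Rounded: 6.5 × 10³ cm².

6.5 × 10³ cm²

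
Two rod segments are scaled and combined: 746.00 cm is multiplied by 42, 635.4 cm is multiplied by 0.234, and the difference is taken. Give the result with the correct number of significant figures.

3.1 × 10^4 cm

746.00 × 42 = 31332 → 3.1 × 10^4 cm (2 s.f., last digit at the 10^3 place).
635.4 × 0.234 = 148.6836 → 149 cm (3 s.f., last digit at the 10^0 place).
Difference: 31183.3164 cm; keep the coarser place, 10^3.
Result: 3.1 × 10^4 cm.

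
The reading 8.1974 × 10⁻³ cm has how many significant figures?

5

8.1974 × 10⁻³: in scientific notation every digit of the coefficient is significant.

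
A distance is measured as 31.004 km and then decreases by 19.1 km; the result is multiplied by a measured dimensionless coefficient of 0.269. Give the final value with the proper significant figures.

31.004 km − 19.1 km = 11.904 km; the difference is limited to 1 decimal place (3 s.f.).
Carrying full precision, 11.904 × 0.269 = 3.202176 km; 0.269 has 3 s.f., so the result keeps min(3, 3) = 3 s.f.
Rounded to 3 significant figures: 3.20 km.

3.20 km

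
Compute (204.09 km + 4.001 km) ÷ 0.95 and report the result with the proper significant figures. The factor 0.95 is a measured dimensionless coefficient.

204.09 km + 4.001 km = 208.091 km; the sum is limited to 2 decimal places (5 s.f.).
Carrying full precision, 208.091 ÷ 0.95 = 219.043157895… km; 0.95 has 2 s.f., so the result keeps min(5, 2) = 2 s.f.
Rounded to 2 significant figures: 2.2 × 10² km.

2.2 × 10² km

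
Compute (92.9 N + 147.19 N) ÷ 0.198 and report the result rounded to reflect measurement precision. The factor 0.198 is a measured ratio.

1.21 × 10³ N

92.9 N + 147.19 N = 240.09 N; the sum is limited to 1 decimal place (4 s.f.).
Carrying full precision, 240.09 ÷ 0.198 = 1212.57575758… N; 0.198 has 3 s.f., so the result keeps min(4, 3) = 3 s.f.
Rounded to 3 significant figures: 1.21 × 10³ N.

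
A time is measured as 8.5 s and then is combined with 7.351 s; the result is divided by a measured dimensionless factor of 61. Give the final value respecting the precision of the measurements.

0.26 s

8.5 s + 7.351 s = 15.851 s; the sum is limited to 1 decimal place (3 s.f.).
Carrying full precision, 15.851 ÷ 61 = 0.259852459016… s; 61 has 2 s.f., so the result keeps min(3, 2) = 2 s.f.
Rounded to 2 significant figures: 0.26 s.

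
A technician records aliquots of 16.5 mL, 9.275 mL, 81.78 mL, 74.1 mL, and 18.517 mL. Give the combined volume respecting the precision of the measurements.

200.2 mL

16.5 mL + 9.275 mL + 81.78 mL + 74.1 mL + 18.517 mL = 200.172 mL.
Addition/subtraction keeps the fewest decimal places: 16.5 → 1 decimal place, 9.275 → 3 decimal places, 81.78 → 2 decimal places, 74.1 → 1 decimal place, 18.517 → 3 decimal places; limit is 1.
Rounded to 1 decimal place: 200.2 mL.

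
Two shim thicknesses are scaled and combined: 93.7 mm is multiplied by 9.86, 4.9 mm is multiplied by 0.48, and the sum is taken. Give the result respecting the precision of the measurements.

926 mm

93.7 × 9.86 = 923.882 → 924 mm (3 s.f., last digit at the 10^0 place).
4.9 × 0.48 = 2.352 → 2.4 mm (2 s.f., last digit at the 10^-1 place).
Sum: 926.234 mm; keep the coarser place, 10^0.
Result: 926 mm.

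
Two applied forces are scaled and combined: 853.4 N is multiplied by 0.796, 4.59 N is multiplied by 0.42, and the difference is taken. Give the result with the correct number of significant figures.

853.4 × 0.796 = 679.3064 → 679 N (3 s.f., last digit at the 10^0 place).
4.59 × 0.42 = 1.9278 → 1.9 N (2 s.f., last digit at the 10^-1 place).
Difference: 677.3786 N; keep the coarser place, 10^0.
Result: 677 N.

677 N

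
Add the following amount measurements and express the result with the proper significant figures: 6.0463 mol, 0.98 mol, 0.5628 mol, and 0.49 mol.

8.08 mol

6.0463 mol + 0.98 mol + 0.5628 mol + 0.49 mol = 8.0791 mol.
Addition/subtraction keeps the fewest decimal places: 6.0463 → 4 decimal places, 0.98 → 2 decimal places, 0.5628 → 4 decimal places, 0.49 → 2 decimal places; limit is 2.
Rounded to 2 decimal places: 8.08 mol.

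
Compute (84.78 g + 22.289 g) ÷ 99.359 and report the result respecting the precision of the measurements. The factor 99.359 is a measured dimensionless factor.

1.0776 g

84.78 g + 22.289 g = 107.069 g; the sum is limited to 2 decimal places (5 s.f.).
Carrying full precision, 107.069 ÷ 99.359 = 1.07759739933… g; 99.359 has 5 s.f., so the result keeps min(5, 5) = 5 s.f.
Rounded to 5 significant figures: 1.0776 g.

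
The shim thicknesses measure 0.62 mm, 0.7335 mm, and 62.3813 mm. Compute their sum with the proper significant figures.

0.62 mm + 0.7335 mm + 62.3813 mm = 63.7348 mm.
Addition/subtraction keeps the fewest decimal places: 0.62 → 2 decimal places, 0.7335 → 4 decimal places, 62.3813 → 4 decimal places; limit is 2.
Rounded to 2 decimal places: 63.73 mm.

63.73 mm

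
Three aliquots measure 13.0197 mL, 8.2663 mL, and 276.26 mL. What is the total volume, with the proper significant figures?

297.55 mL

13.0197 mL + 8.2663 mL + 276.26 mL = 297.5460 mL.
Addition/subtraction keeps the fewest decimal places: 13.0197 → 4 decimal places, 8.2663 → 4 decimal places, 276.26 → 2 decimal places; limit is 2.
Rounded to 2 decimal places: 297.55 mL.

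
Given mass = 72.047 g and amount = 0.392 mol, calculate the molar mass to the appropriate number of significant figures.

184 g/mol

molar mass = 72.047 g ÷ 0.392 mol = 183.793367347… g/mol.
72.047 has 5 significant figures; 0.392 has 3.
Division/multiplication keeps the fewest: 3 significant figures.
Rounded: 184 g/mol.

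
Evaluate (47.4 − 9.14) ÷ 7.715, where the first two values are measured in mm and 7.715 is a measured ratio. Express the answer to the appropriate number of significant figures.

47.4 mm − 9.14 mm = 38.26 mm; the difference is limited to 1 decimal place (3 s.f.).
Carrying full precision, 38.26 ÷ 7.715 = 4.95917044718… mm; 7.715 has 4 s.f., so the result keeps min(3, 4) = 3 s.f.
Rounded to 3 significant figures: 4.96 mm.

4.96 mm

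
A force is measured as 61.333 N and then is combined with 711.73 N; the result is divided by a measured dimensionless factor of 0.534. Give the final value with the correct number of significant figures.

61.333 N + 711.73 N = 773.063 N; the sum is limited to 2 decimal places (5 s.f.).
Carrying full precision, 773.063 ÷ 0.534 = 1447.6835206… N; 0.534 has 3 s.f., so the result keeps min(5, 3) = 3 s.f.
Rounded to 3 significant figures: 1.45 × 10^3 N.

1.45 × 10^3 N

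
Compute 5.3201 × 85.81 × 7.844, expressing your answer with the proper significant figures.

5.3201 × 85.81 × 7.844 = 3580.92547416…
Multiplication/division keeps the fewest significant figures: 5.3201 → 5 s.f., 85.81 → 4 s.f., 7.844 → 4 s.f.; limit is 4.
Rounded to 4 significant figures: 3581.

3581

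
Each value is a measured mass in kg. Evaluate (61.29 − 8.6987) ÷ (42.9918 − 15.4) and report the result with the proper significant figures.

61.29 − 8.6987 = 52.5913, limited to 2 d.p. → 4 s.f.; 42.9918 − 15.4 = 27.5918, limited to 1 d.p. → 3 s.f.
Carrying full precision, 52.5913 ÷ 27.5918 = 1.90604817373…; keep min(4, 3) = 3 s.f.
Rounded to 3 significant figures: 1.91.

1.91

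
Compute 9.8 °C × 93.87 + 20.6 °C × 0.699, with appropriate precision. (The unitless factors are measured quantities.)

9.8 × 93.87 = 919.926 → 9.2 × 10^2 °C (2 s.f., last digit at the 10^1 place).
20.6 × 0.699 = 14.3994 → 14.4 °C (3 s.f., last digit at the 10^-1 place).
Sum: 934.3254 °C; keep the coarser place, 10^1.
Result: 9.3 × 10^2 °C.

9.3 × 10^2 °C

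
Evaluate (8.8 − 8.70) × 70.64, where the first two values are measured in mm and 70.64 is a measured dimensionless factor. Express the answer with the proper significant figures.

8.8 mm − 8.70 mm = 0.10 mm; the difference is limited to 1 decimal place (1 s.f.).
Carrying full precision, 0.10 × 70.64 = 7.064 mm; 70.64 has 4 s.f., so the result keeps min(1, 4) = 1 s.f.
Rounded to 1 significant figure: 7 mm.

7 mm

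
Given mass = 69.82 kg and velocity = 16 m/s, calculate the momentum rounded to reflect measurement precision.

1.1 × 10³ kg·m/s

momentum = 69.82 kg × 16 m/s = 1117.12 kg·m/s.
69.82 has 4 significant figures; 16 has 2.
Division/multiplication keeps the fewest: 2 significant figures.
Rounded: 1.1 × 10³ kg·m/s.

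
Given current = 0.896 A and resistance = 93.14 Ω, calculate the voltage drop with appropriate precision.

voltage drop = 0.896 A × 93.14 Ω = 83.45344 V.
0.896 has 3 significant figures; 93.14 has 4.
Division/multiplication keeps the fewest: 3 significant figures.
Rounded: 83.5 V.

83.5 V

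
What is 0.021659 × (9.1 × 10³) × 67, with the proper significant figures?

0.021659 × (9.1 × 10³) × 67 = 13205.4923
Multiplication/division keeps the fewest significant figures: 0.021659 → 5 s.f., 9.1 × 10³ → 2 s.f., 67 → 2 s.f.; limit is 2.
Rounded to 2 significant figures: 1.3 × 10⁴.

1.3 × 10⁴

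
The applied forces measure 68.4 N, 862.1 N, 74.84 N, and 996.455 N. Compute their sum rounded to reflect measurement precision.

68.4 N + 862.1 N + 74.84 N + 996.455 N = 2001.795 N.
Addition/subtraction keeps the fewest decimal places: 68.4 → 1 decimal place, 862.1 → 1 decimal place, 74.84 → 2 decimal places, 996.455 → 3 decimal places; limit is 1.
Rounded to 1 decimal place: 2.0018 × 10^3 N.

2.0018 × 10^3 N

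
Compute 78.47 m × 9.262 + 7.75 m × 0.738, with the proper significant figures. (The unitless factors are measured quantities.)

78.47 × 9.262 = 726.78914 → 726.8 m (4 s.f., last digit at the 10^-1 place).
7.75 × 0.738 = 5.7195 → 5.72 m (3 s.f., last digit at the 10^-2 place).
Sum: 732.50864 m; keep the coarser place, 10^-1.
Result: 732.5 m.

732.5 m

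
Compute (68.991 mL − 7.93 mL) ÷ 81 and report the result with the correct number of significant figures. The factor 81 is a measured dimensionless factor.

0.75 mL

68.991 mL − 7.93 mL = 61.061 mL; the difference is limited to 2 decimal places (4 s.f.).
Carrying full precision, 61.061 ÷ 81 = 0.753839506173… mL; 81 has 2 s.f., so the result keeps min(4, 2) = 2 s.f.
Rounded to 2 significant figures: 0.75 mL.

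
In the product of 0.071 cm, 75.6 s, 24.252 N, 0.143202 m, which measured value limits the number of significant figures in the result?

0.071 cm → 2 s.f.; 75.6 s → 3 s.f.; 24.252 N → 5 s.f.; 0.143202 m → 6 s.f.
The fewest is 2 significant figures, from 0.071 cm.

0.071 cm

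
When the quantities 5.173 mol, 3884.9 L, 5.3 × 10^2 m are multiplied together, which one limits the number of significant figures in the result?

5.173 mol → 4 s.f.; 3884.9 L → 5 s.f.; 5.3 × 10^2 m → 2 s.f.
The fewest is 2 significant figures, from 5.3 × 10^2 m.

5.3 × 10^2 m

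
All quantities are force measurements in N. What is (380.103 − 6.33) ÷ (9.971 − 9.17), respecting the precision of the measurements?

4.7 × 10²

380.103 − 6.33 = 373.773, limited to 2 d.p. → 5 s.f.; 9.971 − 9.17 = 0.801, limited to 2 d.p. → 2 s.f.
Carrying full precision, 373.773 ÷ 0.801 = 466.632958801…; keep min(5, 2) = 2 s.f.
Rounded to 2 significant figures: 4.7 × 10².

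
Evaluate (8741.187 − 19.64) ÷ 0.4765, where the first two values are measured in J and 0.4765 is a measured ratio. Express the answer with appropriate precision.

8741.187 J − 19.64 J = 8721.547 J; the difference is limited to 2 decimal places (6 s.f.).
Carrying full precision, 8721.547 ÷ 0.4765 = 18303.3515215… J; 0.4765 has 4 s.f., so the result keeps min(6, 4) = 4 s.f.
Rounded to 4 significant figures: 1.830 × 10^4 J.

1.830 × 10^4 J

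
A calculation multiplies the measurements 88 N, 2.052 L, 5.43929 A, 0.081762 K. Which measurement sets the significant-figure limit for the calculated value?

88 N → 2 s.f.; 2.052 L → 4 s.f.; 5.43929 A → 6 s.f.; 0.081762 K → 5 s.f.
The fewest is 2 significant figures, from 88 N.

88 N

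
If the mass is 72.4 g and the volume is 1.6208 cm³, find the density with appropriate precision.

44.7 g/cm³

density = 72.4 g ÷ 1.6208 cm³ = 44.6692991115… g/cm³.
72.4 has 3 significant figures; 1.6208 has 5.
Division/multiplication keeps the fewest: 3 significant figures.
Rounded: 44.7 g/cm³.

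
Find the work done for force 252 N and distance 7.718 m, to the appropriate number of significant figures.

work done = 252 N × 7.718 m = 1944.936 J.
252 has 3 significant figures; 7.718 has 4.
Division/multiplication keeps the fewest: 3 significant figures.
Rounded: 1.94 × 10^3 J.

1.94 × 10^3 J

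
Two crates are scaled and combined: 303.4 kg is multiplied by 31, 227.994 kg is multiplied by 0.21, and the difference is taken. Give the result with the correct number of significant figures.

9.4 × 10³ kg

303.4 × 31 = 9405.4 → 9.4 × 10³ kg (2 s.f., last digit at the 10^2 place).
227.994 × 0.21 = 47.87874 → 48 kg (2 s.f., last digit at the 10^0 place).
Difference: 9357.52126 kg; keep the coarser place, 10^2.
Result: 9.4 × 10³ kg.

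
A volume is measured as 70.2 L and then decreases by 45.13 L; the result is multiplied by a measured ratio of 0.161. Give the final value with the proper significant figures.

70.2 L − 45.13 L = 25.07 L; the difference is limited to 1 decimal place (3 s.f.).
Carrying full precision, 25.07 × 0.161 = 4.03627 L; 0.161 has 3 s.f., so the result keeps min(3, 3) = 3 s.f.
Rounded to 3 significant figures: 4.04 L.

4.04 L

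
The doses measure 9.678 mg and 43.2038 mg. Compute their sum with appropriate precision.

9.678 mg + 43.2038 mg = 52.8818 mg.
Addition/subtraction keeps the fewest decimal places: 9.678 → 3 decimal places, 43.2038 → 4 decimal places; limit is 3.
Rounded to 3 decimal places: 52.882 mg.

52.882 mg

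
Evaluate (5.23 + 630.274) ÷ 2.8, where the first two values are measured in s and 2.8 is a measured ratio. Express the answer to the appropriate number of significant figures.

2.3 × 10^2 s

5.23 s + 630.274 s = 635.504 s; the sum is limited to 2 decimal places (5 s.f.).
Carrying full precision, 635.504 ÷ 2.8 = 226.965714286… s; 2.8 has 2 s.f., so the result keeps min(5, 2) = 2 s.f.
Rounded to 2 significant figures: 2.3 × 10^2 s.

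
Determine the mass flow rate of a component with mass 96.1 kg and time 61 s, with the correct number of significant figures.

mass flow rate = 96.1 kg ÷ 61 s = 1.57540983607… kg/s.
96.1 has 3 significant figures; 61 has 2.
Division/multiplication keeps the fewest: 2 significant figures.
Rounded: 1.6 kg/s.

1.6 kg/s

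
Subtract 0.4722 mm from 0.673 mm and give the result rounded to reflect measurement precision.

0.201 mm

0.673 mm − 0.4722 mm = 0.2008 mm.
Addition/subtraction keeps the fewest decimal places: 0.673 → 3 decimal places, 0.4722 → 4 decimal places; limit is 3.
Rounded to 3 decimal places: 0.201 mm.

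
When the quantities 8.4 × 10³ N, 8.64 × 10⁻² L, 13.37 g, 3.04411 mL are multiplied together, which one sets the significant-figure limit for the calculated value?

8.4 × 10³ N

8.4 × 10³ N → 2 s.f.; 8.64 × 10⁻² L → 3 s.f.; 13.37 g → 4 s.f.; 3.04411 mL → 6 s.f.
The fewest is 2 significant figures, from 8.4 × 10³ N.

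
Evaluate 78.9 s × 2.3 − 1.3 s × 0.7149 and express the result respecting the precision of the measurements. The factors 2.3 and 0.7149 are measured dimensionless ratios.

78.9 × 2.3 = 181.47 → 1.8 × 10² s (2 s.f., last digit at the 10^1 place).
1.3 × 0.7149 = 0.92937 → 0.93 s (2 s.f., last digit at the 10^-2 place).
Difference: 180.54063 s; keep the coarser place, 10^1.
Result: 1.8 × 10² s.

1.8 × 10² s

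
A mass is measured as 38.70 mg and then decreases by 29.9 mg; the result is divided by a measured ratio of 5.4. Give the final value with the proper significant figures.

38.70 mg − 29.9 mg = 8.80 mg; the difference is limited to 1 decimal place (2 s.f.).
Carrying full precision, 8.80 ÷ 5.4 = 1.62962962963… mg; 5.4 has 2 s.f., so the result keeps min(2, 2) = 2 s.f.
Rounded to 2 significant figures: 1.6 mg.

1.6 mg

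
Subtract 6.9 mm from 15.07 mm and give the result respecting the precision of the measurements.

15.07 mm − 6.9 mm = 8.17 mm.
Addition/subtraction keeps the fewest decimal places: 15.07 → 2 decimal places, 6.9 → 1 decimal place; limit is 1.
Rounded to 1 decimal place: 8.2 mm.

8.2 mm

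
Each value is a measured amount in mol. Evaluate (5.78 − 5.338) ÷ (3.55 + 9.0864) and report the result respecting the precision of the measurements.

0.035

5.78 − 5.338 = 0.442, limited to 2 d.p. → 2 s.f.; 3.55 + 9.0864 = 12.6364, limited to 2 d.p. → 4 s.f.
Carrying full precision, 0.442 ÷ 12.6364 = 0.0349783166092…; keep min(2, 4) = 2 s.f.
Rounded to 2 significant figures: 0.035.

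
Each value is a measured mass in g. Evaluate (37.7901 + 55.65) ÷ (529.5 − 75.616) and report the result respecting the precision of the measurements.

0.2059

37.7901 + 55.65 = 93.4401, limited to 2 d.p. → 4 s.f.; 529.5 − 75.616 = 453.884, limited to 1 d.p. → 4 s.f.
Carrying full precision, 93.4401 ÷ 453.884 = 0.205867798821…; keep min(4, 4) = 4 s.f.
Rounded to 4 significant figures: 0.2059.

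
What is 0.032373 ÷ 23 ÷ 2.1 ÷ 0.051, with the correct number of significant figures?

0.013

0.032373 ÷ 23 ÷ 2.1 ÷ 0.051 = 0.0131421264158…
Multiplication/division keeps the fewest significant figures: 0.032373 → 5 s.f., 23 → 2 s.f., 2.1 → 2 s.f., 0.051 → 2 s.f.; limit is 2.
Rounded to 2 significant figures: 0.013.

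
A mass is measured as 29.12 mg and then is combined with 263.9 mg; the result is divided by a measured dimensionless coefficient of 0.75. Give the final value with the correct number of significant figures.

3.9 × 10² mg

29.12 mg + 263.9 mg = 293.02 mg; the sum is limited to 1 decimal place (4 s.f.).
Carrying full precision, 293.02 ÷ 0.75 = 390.693333333… mg; 0.75 has 2 s.f., so the result keeps min(4, 2) = 2 s.f.
Rounded to 2 significant figures: 3.9 × 10² mg.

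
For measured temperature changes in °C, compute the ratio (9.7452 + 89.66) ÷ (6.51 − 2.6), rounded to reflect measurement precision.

25

9.7452 + 89.66 = 99.4052, limited to 2 d.p. → 4 s.f.; 6.51 − 2.6 = 3.91, limited to 1 d.p. → 2 s.f.
Carrying full precision, 99.4052 ÷ 3.91 = 25.4233248082…; keep min(4, 2) = 2 s.f.
Rounded to 2 significant figures: 25.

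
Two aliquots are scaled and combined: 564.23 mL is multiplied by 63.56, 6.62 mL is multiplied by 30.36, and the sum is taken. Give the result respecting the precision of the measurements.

564.23 × 63.56 = 35862.4588 → 3.586 × 10⁴ mL (4 s.f., last digit at the 10^1 place).
6.62 × 30.36 = 200.9832 → 201 mL (3 s.f., last digit at the 10^0 place).
Sum: 36063.442 mL; keep the coarser place, 10^1.
Result: 3.606 × 10⁴ mL.

3.606 × 10⁴ mL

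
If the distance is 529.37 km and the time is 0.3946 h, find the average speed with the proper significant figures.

1342 km/h

average speed = 529.37 km ÷ 0.3946 h = 1341.53573239… km/h.
529.37 has 5 significant figures; 0.3946 has 4.
Division/multiplication keeps the fewest: 4 significant figures.
Rounded: 1342 km/h.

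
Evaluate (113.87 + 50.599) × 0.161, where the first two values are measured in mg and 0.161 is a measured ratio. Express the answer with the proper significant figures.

113.87 mg + 50.599 mg = 164.469 mg; the sum is limited to 2 decimal places (5 s.f.).
Carrying full precision, 164.469 × 0.161 = 26.479509 mg; 0.161 has 3 s.f., so the result keeps min(5, 3) = 3 s.f.
Rounded to 3 significant figures: 26.5 mg.

26.5 mg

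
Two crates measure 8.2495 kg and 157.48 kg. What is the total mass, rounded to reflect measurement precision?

165.73 kg

8.2495 kg + 157.48 kg = 165.7295 kg.
Addition/subtraction keeps the fewest decimal places: 8.2495 → 4 decimal places, 157.48 → 2 decimal places; limit is 2.
Rounded to 2 decimal places: 165.73 kg.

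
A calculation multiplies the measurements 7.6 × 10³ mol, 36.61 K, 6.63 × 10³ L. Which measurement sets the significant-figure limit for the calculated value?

7.6 × 10³ mol → 2 s.f.; 36.61 K → 4 s.f.; 6.63 × 10³ L → 3 s.f.
The fewest is 2 significant figures, from 7.6 × 10³ mol.

7.6 × 10³ mol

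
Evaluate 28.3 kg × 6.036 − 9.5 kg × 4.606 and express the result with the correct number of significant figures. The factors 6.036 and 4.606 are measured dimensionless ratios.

127 kg

28.3 × 6.036 = 170.8188 → 171 kg (3 s.f., last digit at the 10^0 place).
9.5 × 4.606 = 43.757 → 44 kg (2 s.f., last digit at the 10^0 place).
Difference: 127.0618 kg; keep the coarser place, 10^0.
Result: 127 kg.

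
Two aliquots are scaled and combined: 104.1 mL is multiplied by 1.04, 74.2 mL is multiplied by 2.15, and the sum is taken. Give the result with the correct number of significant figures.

268 mL

104.1 × 1.04 = 108.264 → 108 mL (3 s.f., last digit at the 10^0 place).
74.2 × 2.15 = 159.53 → 160. mL (3 s.f., last digit at the 10^0 place).
Sum: 267.794 mL; keep the coarser place, 10^0.
Result: 268 mL.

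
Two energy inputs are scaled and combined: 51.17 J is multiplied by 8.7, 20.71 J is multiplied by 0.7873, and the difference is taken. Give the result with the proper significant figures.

51.17 × 8.7 = 445.179 → 4.5 × 10² J (2 s.f., last digit at the 10^1 place).
20.71 × 0.7873 = 16.304983 → 16.30 J (4 s.f., last digit at the 10^-2 place).
Difference: 428.874017 J; keep the coarser place, 10^1.
Result: 4.3 × 10² J.

4.3 × 10² J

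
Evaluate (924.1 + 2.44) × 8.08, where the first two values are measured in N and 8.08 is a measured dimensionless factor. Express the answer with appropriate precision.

7.49 × 10^3 N

924.1 N + 2.44 N = 926.54 N; the sum is limited to 1 decimal place (4 s.f.).
Carrying full precision, 926.54 × 8.08 = 7486.4432 N; 8.08 has 3 s.f., so the result keeps min(4, 3) = 3 s.f.
Rounded to 3 significant figures: 7.49 × 10^3 N.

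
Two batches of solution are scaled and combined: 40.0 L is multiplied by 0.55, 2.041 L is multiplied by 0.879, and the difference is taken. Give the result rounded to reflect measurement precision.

20. L

40.0 × 0.55 = 22 → 22 L (2 s.f., last digit at the 10^0 place).
2.041 × 0.879 = 1.794039 → 1.79 L (3 s.f., last digit at the 10^-2 place).
Difference: 20.205961 L; keep the coarser place, 10^0.
Result: 20. L.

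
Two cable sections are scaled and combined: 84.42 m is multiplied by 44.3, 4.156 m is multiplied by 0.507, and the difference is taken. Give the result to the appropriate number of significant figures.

3.74 × 10^3 m

84.42 × 44.3 = 3739.806 → 3.74 × 10^3 m (3 s.f., last digit at the 10^1 place).
4.156 × 0.507 = 2.107092 → 2.11 m (3 s.f., last digit at the 10^-2 place).
Difference: 3737.698908 m; keep the coarser place, 10^1.
Result: 3.74 × 10^3 m.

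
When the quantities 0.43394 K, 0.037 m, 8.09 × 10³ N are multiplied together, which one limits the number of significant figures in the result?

0.037 m

0.43394 K → 5 s.f.; 0.037 m → 2 s.f.; 8.09 × 10³ N → 3 s.f.
The fewest is 2 significant figures, from 0.037 m.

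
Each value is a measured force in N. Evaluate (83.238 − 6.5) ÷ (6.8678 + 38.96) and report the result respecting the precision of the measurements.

83.238 − 6.5 = 76.738, limited to 1 d.p. → 3 s.f.; 6.8678 + 38.96 = 45.8278, limited to 2 d.p. → 4 s.f.
Carrying full precision, 76.738 ÷ 45.8278 = 1.67448579247…; keep min(3, 4) = 3 s.f.
Rounded to 3 significant figures: 1.67.

1.67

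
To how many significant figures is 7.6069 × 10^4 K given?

5

7.6069 × 10^4: in scientific notation every digit of the coefficient is significant.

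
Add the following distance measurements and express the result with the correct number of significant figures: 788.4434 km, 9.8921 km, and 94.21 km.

8.9255 × 10^2 km

788.4434 km + 9.8921 km + 94.21 km = 892.5455 km.
Addition/subtraction keeps the fewest decimal places: 788.4434 → 4 decimal places, 9.8921 → 4 decimal places, 94.21 → 2 decimal places; limit is 2.
Rounded to 2 decimal places: 8.9255 × 10^2 km.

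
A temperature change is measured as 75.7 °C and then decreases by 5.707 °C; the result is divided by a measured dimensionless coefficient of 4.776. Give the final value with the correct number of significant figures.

75.7 °C − 5.707 °C = 69.993 °C; the difference is limited to 1 decimal place (3 s.f.).
Carrying full precision, 69.993 ÷ 4.776 = 14.6551507538… °C; 4.776 has 4 s.f., so the result keeps min(3, 4) = 3 s.f.
Rounded to 3 significant figures: 14.7 °C.

14.7 °C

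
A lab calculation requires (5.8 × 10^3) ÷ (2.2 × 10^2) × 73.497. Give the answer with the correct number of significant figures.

1.9 × 10^3

(5.8 × 10^3) ÷ (2.2 × 10^2) × 73.497 = 1937.64818182…
Multiplication/division keeps the fewest significant figures: 5.8 × 10^3 → 2 s.f., 2.2 × 10^2 → 2 s.f., 73.497 → 5 s.f.; limit is 2.
Rounded to 2 significant figures: 1.9 × 10^3.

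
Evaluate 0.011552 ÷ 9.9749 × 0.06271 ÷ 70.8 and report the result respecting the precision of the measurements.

1.03 × 10⁻⁶

0.011552 ÷ 9.9749 × 0.06271 ÷ 70.8 = 0.0000010257751476…
Multiplication/division keeps the fewest significant figures: 0.011552 → 5 s.f., 9.9749 → 5 s.f., 0.06271 → 4 s.f., 70.8 → 3 s.f.; limit is 3.
Rounded to 3 significant figures: 1.03 × 10⁻⁶.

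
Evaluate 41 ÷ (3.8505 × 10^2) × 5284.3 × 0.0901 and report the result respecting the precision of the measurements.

51

41 ÷ (3.8505 × 10^2) × 5284.3 × 0.0901 = 50.69661766…
Multiplication/division keeps the fewest significant figures: 41 → 2 s.f., 3.8505 × 10^2 → 5 s.f., 5284.3 → 5 s.f., 0.0901 → 3 s.f.; limit is 2.
Rounded to 2 significant figures: 51.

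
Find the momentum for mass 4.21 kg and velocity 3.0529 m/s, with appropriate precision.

12.9 kg·m/s

momentum = 4.21 kg × 3.0529 m/s = 12.852709 kg·m/s.
4.21 has 3 significant figures; 3.0529 has 5.
Division/multiplication keeps the fewest: 3 significant figures.
Rounded: 12.9 kg·m/s.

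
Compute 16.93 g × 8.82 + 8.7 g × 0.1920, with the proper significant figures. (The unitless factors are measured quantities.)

16.93 × 8.82 = 149.3226 → 149 g (3 s.f., last digit at the 10^0 place).
8.7 × 0.1920 = 1.6704 → 1.7 g (2 s.f., last digit at the 10^-1 place).
Sum: 150.993 g; keep the coarser place, 10^0.
Result: 151 g.

151 g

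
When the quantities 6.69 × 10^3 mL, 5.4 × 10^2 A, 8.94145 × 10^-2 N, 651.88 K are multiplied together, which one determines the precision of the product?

5.4 × 10^2 A

6.69 × 10^3 mL → 3 s.f.; 5.4 × 10^2 A → 2 s.f.; 8.94145 × 10^-2 N → 6 s.f.; 651.88 K → 5 s.f.
The fewest is 2 significant figures, from 5.4 × 10^2 A.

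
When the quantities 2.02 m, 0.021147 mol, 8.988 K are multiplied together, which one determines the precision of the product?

2.02 m

2.02 m → 3 s.f.; 0.021147 mol → 5 s.f.; 8.988 K → 4 s.f.
The fewest is 3 significant figures, from 2.02 m.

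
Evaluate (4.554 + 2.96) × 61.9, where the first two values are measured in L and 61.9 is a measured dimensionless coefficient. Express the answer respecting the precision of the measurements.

4.65 × 10^2 L

4.554 L + 2.96 L = 7.514 L; the sum is limited to 2 decimal places (3 s.f.).
Carrying full precision, 7.514 × 61.9 = 465.1166 L; 61.9 has 3 s.f., so the result keeps min(3, 3) = 3 s.f.
Rounded to 3 significant figures: 4.65 × 10^2 L.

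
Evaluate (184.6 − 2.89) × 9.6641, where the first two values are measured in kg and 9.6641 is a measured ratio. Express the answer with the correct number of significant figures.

1.756 × 10^3 kg

184.6 kg − 2.89 kg = 181.71 kg; the difference is limited to 1 decimal place (4 s.f.).
Carrying full precision, 181.71 × 9.6641 = 1756.063611 kg; 9.6641 has 5 s.f., so the result keeps min(4, 5) = 4 s.f.
Rounded to 4 significant figures: 1.756 × 10^3 kg.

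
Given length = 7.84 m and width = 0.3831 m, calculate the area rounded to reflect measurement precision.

area = 7.84 m × 0.3831 m = 3.003504 m².
7.84 has 3 significant figures; 0.3831 has 4.
Division/multiplication keeps the fewest: 3 significant figures.
Rounded: 3.00 m².

3.00 m²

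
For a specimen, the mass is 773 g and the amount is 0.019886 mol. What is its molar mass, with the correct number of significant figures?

3.89 × 10⁴ g/mol

molar mass = 773 g ÷ 0.019886 mol = 38871.5679372… g/mol.
773 has 3 significant figures; 0.019886 has 5.
Division/multiplication keeps the fewest: 3 significant figures.
Rounded: 3.89 × 10⁴ g/mol.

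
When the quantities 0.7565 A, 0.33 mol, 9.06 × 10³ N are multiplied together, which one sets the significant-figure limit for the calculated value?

0.7565 A → 4 s.f.; 0.33 mol → 2 s.f.; 9.06 × 10³ N → 3 s.f.
The fewest is 2 significant figures, from 0.33 mol.

0.33 mol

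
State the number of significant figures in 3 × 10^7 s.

3 × 10^7: in scientific notation every digit of the coefficient is significant.

1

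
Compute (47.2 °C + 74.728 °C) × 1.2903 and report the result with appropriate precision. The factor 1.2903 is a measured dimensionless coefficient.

47.2 °C + 74.728 °C = 121.928 °C; the sum is limited to 1 decimal place (4 s.f.).
Carrying full precision, 121.928 × 1.2903 = 157.3236984 °C; 1.2903 has 5 s.f., so the result keeps min(4, 5) = 4 s.f.
Rounded to 4 significant figures: 157.3 °C.

157.3 °C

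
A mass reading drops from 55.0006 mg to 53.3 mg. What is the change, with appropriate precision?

55.0006 mg − 53.3 mg = 1.7006 mg.
Addition/subtraction keeps the fewest decimal places: 55.0006 → 4 decimal places, 53.3 → 1 decimal place; limit is 1.
Rounded to 1 decimal place: 1.7 mg.

1.7 mg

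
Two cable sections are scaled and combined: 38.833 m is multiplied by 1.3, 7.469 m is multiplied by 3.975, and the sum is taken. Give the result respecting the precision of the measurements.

38.833 × 1.3 = 50.4829 → 50. m (2 s.f., last digit at the 10^0 place).
7.469 × 3.975 = 29.689275 → 29.69 m (4 s.f., last digit at the 10^-2 place).
Sum: 80.172175 m; keep the coarser place, 10^0.
Result: 8.0 × 10^1 m.

8.0 × 10^1 m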